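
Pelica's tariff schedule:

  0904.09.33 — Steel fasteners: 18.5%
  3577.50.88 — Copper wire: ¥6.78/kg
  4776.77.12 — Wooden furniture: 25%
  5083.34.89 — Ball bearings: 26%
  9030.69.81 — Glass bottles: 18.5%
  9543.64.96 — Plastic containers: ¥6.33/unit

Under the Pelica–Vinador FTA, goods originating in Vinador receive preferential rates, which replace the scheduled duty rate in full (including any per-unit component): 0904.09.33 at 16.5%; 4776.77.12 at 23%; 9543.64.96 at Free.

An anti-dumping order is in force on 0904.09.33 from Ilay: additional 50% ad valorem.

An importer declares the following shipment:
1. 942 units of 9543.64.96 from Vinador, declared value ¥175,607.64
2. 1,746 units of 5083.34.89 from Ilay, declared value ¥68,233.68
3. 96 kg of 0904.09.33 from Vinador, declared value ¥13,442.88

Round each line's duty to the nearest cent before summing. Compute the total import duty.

¥19,958.84

Line 1 (9543.64.96, Vinador, 942 units, ¥175,607.64):
Base rate for 9543.64.96 is ¥6.33/unit.
Origin Vinador qualifies under the Pelica–Vinador agreement and 9543.64.96 is covered: preferential rate Free applies instead.
Duty = ¥175,607.64 × 0% = ¥0.00.
Line 2 (5083.34.89, Ilay, 1,746 units, ¥68,233.68):
Base rate for 5083.34.89 is 26%.
Duty = ¥68,233.68 × 26% = ¥17,740.76.
Line 3 (0904.09.33, Vinador, 96 kg, ¥13,442.88):
Base rate for 0904.09.33 is 18.5%.
Origin Vinador qualifies under the Pelica–Vinador agreement and 0904.09.33 is covered: preferential rate 16.5% applies instead.
The additional-duty order on 0904.09.33 targets Ilay, not Vinador; it does not apply.
Duty = ¥13,442.88 × 16.5% = ¥2,218.08.
Total = ¥0.00 + ¥17,740.76 + ¥2,218.08 = ¥19,958.84.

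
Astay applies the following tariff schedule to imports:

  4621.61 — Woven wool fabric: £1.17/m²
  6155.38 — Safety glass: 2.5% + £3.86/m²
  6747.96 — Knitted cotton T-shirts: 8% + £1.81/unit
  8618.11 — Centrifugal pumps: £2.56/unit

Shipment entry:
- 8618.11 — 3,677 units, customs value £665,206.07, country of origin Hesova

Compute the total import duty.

Line 1 (8618.11, Hesova, 3,677 units, £665,206.07):
Base rate for 8618.11 is £2.56/unit.
Duty = 3,677 × £2.56 = £9,413.12.

£9,413.12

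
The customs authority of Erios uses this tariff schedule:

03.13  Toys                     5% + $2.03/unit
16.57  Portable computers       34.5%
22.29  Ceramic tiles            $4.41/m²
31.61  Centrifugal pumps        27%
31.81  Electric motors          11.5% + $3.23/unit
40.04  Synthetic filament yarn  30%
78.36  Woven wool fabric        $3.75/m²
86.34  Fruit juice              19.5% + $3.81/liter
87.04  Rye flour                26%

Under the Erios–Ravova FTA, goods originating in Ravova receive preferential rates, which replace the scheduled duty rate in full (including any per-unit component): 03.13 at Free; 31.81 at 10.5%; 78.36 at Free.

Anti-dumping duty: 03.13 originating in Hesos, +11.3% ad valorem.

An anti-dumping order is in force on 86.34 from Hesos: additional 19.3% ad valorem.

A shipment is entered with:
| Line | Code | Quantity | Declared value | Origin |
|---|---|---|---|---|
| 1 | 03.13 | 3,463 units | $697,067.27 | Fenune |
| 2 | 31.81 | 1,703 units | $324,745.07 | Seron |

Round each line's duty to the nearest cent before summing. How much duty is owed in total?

$84,729.62

Line 1 (03.13, Fenune, 3,463 units, $697,067.27):
Base rate for 03.13 is 5% + $2.03/unit.
03.13 has an FTA preferential rate, but origin Fenune is not Ravova; base rate stands.
The additional-duty order on 03.13 targets Hesos, not Fenune; it does not apply.
Duty = $697,067.27 × 5% + 3,463 × $2.03 = $41,883.25.
Line 2 (31.81, Seron, 1,703 units, $324,745.07):
Base rate for 31.81 is 11.5% + $3.23/unit.
31.81 has an FTA preferential rate, but origin Seron is not Ravova; base rate stands.
Duty = $324,745.07 × 11.5% + 1,703 × $3.23 = $42,846.37.
Total = $41,883.25 + $42,846.37 = $84,729.62.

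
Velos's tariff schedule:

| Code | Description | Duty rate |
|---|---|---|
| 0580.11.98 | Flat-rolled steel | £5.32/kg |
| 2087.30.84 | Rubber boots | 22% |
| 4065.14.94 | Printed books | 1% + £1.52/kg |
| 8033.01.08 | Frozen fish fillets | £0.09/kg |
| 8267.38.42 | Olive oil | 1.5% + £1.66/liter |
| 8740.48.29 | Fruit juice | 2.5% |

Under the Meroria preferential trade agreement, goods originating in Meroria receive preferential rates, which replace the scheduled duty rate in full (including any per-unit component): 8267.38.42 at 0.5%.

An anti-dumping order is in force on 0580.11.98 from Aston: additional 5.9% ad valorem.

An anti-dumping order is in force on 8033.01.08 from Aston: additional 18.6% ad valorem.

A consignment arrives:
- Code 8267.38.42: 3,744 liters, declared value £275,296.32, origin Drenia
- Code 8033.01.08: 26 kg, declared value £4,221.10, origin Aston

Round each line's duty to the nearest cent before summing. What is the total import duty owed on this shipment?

£11,131.94

Line 1 (8267.38.42, Drenia, 3,744 liters, £275,296.32):
Base rate for 8267.38.42 is 1.5% + £1.66/liter.
8267.38.42 has an FTA preferential rate, but origin Drenia is not Meroria; base rate stands.
Duty = £275,296.32 × 1.5% + 3,744 × £1.66 = £10,344.48.
Line 2 (8033.01.08, Aston, 26 kg, £4,221.10):
Base rate for 8033.01.08 is £0.09/kg.
Additional duty on 8033.01.08 from Aston: +18.6% ad valorem. Applied ad valorem rate = 18.6%.
Duty = £4,221.10 × 18.6% + 26 × £0.09 = £787.46.
Total = £10,344.48 + £787.46 = £11,131.94.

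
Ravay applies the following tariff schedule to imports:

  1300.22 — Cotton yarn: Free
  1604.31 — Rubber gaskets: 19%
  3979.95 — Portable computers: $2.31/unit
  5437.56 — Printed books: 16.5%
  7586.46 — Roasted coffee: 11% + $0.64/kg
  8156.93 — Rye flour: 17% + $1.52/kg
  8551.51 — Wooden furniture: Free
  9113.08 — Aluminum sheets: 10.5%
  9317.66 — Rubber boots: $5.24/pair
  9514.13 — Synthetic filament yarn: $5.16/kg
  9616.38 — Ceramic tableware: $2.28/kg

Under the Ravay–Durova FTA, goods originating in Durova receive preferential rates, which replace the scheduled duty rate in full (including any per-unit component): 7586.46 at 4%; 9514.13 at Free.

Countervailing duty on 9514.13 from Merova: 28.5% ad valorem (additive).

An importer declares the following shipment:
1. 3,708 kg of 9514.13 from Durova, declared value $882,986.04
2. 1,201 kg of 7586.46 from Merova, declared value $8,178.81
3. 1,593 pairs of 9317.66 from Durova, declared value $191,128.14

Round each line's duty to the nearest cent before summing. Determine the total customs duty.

$10,015.63

Line 1 (9514.13, Durova, 3,708 kg, $882,986.04):
Base rate for 9514.13 is $5.16/kg.
Origin Durova qualifies under the Ravay–Durova agreement and 9514.13 is covered: preferential rate Free applies instead.
The additional-duty order on 9514.13 targets Merova, not Durova; it does not apply.
Duty = $882,986.04 × 0% = $0.00.
Line 2 (7586.46, Merova, 1,201 kg, $8,178.81):
Base rate for 7586.46 is 11% + $0.64/kg.
7586.46 has an FTA preferential rate, but origin Merova is not Durova; base rate stands.
Duty = $8,178.81 × 11% + 1,201 × $0.64 = $1,668.31.
Line 3 (9317.66, Durova, 1,593 pairs, $191,128.14):
Base rate for 9317.66 is $5.24/pair.
Origin Durova is the FTA partner but 9317.66 is not on the preference list; base rate stands.
Duty = 1,593 × $5.24 = $8,347.32.
Total = $0.00 + $1,668.31 + $8,347.32 = $10,015.63.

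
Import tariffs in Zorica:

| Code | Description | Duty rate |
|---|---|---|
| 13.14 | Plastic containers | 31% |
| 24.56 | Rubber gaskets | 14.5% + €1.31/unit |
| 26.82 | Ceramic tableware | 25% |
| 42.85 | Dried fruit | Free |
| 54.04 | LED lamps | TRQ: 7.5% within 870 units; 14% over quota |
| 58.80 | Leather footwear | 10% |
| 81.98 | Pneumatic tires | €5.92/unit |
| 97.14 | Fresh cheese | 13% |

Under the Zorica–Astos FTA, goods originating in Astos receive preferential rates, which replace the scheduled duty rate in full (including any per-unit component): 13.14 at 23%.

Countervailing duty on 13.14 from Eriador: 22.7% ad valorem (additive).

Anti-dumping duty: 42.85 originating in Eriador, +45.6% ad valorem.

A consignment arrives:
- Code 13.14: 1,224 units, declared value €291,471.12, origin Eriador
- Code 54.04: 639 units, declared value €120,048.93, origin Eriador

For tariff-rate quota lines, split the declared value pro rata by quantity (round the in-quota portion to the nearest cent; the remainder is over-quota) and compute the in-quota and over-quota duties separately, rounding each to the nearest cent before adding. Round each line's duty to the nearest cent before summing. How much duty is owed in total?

€165,523.66

Line 1 (13.14, Eriador, 1,224 units, €291,471.12):
Base rate for 13.14 is 31%.
13.14 has an FTA preferential rate, but origin Eriador is not Astos; base rate stands.
Additional duty on 13.14 from Eriador: +22.7%. Applied ad valorem rate: 31% + 22.7% = 53.7%.
Duty = €291,471.12 × 53.7% = €156,519.99.
Line 2 (54.04, Eriador, 639 units, €120,048.93):
Code 54.04 is under a tariff-rate quota (threshold 870 units). Quantity 639 units is within the quota, so the in-quota rate 7.5% applies to the full value.
Duty = €120,048.93 × 7.5% = €9,003.67.
Total = €156,519.99 + €9,003.67 = €165,523.66.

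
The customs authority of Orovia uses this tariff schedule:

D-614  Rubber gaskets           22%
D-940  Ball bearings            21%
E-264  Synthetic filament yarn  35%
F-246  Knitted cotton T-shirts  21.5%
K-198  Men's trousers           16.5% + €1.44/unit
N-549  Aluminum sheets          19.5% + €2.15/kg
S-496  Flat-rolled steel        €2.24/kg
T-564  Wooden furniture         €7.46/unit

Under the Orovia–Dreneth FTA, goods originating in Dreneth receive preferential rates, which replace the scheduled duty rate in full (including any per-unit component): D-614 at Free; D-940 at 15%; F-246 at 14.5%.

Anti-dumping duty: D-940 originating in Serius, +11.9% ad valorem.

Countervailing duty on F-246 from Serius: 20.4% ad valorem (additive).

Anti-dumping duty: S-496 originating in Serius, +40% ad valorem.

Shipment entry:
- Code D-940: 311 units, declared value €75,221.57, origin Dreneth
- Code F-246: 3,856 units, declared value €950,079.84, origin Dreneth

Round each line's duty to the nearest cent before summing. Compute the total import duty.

Line 1 (D-940, Dreneth, 311 units, €75,221.57):
Base rate for D-940 is 21%.
Origin Dreneth qualifies under the Orovia–Dreneth agreement and D-940 is covered: preferential rate 15% applies instead.
The additional-duty order on D-940 targets Serius, not Dreneth; it does not apply.
Duty = €75,221.57 × 15% = €11,283.24.
Line 2 (F-246, Dreneth, 3,856 units, €950,079.84):
Base rate for F-246 is 21.5%.
Origin Dreneth qualifies under the Orovia–Dreneth agreement and F-246 is covered: preferential rate 14.5% applies instead.
The additional-duty order on F-246 targets Serius, not Dreneth; it does not apply.
Duty = €950,079.84 × 14.5% = €137,761.58.
Total = €11,283.24 + €137,761.58 = €149,044.82.

€149,044.82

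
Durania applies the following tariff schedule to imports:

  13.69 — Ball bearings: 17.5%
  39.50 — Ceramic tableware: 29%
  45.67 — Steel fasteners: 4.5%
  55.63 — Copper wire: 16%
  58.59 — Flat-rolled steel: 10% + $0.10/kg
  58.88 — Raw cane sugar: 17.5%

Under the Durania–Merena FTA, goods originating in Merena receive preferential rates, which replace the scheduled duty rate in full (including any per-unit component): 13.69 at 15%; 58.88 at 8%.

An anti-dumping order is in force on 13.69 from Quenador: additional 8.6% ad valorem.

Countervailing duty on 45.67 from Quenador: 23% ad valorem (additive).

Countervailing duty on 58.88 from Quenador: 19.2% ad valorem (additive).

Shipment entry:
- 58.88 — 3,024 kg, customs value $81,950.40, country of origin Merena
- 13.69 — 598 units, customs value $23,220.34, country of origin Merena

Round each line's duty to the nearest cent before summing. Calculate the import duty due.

Line 1 (58.88, Merena, 3,024 kg, $81,950.40):
Base rate for 58.88 is 17.5%.
Origin Merena qualifies under the Durania–Merena agreement and 58.88 is covered: preferential rate 8% applies instead.
The additional-duty order on 58.88 targets Quenador, not Merena; it does not apply.
Duty = $81,950.40 × 8% = $6,556.03.
Line 2 (13.69, Merena, 598 units, $23,220.34):
Base rate for 13.69 is 17.5%.
Origin Merena qualifies under the Durania–Merena agreement and 13.69 is covered: preferential rate 15% applies instead.
The additional-duty order on 13.69 targets Quenador, not Merena; it does not apply.
Duty = $23,220.34 × 15% = $3,483.05.
Total = $6,556.03 + $3,483.05 = $10,039.08.

$10,039.08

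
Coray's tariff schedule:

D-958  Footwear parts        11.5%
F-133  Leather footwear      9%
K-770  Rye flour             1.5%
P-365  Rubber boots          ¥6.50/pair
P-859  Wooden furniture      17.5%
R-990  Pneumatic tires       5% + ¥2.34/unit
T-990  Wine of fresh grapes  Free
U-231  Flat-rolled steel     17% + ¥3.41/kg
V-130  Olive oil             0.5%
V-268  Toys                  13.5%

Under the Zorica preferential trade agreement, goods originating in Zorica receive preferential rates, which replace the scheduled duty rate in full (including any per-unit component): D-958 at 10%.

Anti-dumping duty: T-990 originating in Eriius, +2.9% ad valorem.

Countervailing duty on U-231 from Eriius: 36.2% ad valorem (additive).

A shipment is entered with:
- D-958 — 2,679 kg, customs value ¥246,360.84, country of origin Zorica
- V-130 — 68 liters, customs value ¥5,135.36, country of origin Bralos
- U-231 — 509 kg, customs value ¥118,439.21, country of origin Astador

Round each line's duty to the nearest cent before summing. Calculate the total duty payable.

¥46,532.12

Line 1 (D-958, Zorica, 2,679 kg, ¥246,360.84):
Base rate for D-958 is 11.5%.
Origin Zorica qualifies under the Coray–Zorica agreement and D-958 is covered: preferential rate 10% applies instead.
Duty = ¥246,360.84 × 10% = ¥24,636.08.
Line 2 (V-130, Bralos, 68 liters, ¥5,135.36):
Base rate for V-130 is 0.5%.
Duty = ¥5,135.36 × 0.5% = ¥25.68.
Line 3 (U-231, Astador, 509 kg, ¥118,439.21):
Base rate for U-231 is 17% + ¥3.41/kg.
The additional-duty order on U-231 targets Eriius, not Astador; it does not apply.
Duty = ¥118,439.21 × 17% + 509 × ¥3.41 = ¥21,870.36.
Total = ¥24,636.08 + ¥25.68 + ¥21,870.36 = ¥46,532.12.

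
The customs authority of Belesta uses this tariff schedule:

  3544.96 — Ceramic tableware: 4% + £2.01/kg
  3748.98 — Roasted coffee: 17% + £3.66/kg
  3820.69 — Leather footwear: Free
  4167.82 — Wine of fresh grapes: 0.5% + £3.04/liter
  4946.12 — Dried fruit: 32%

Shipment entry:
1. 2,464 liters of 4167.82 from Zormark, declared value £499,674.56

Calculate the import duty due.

£9,988.93

Line 1 (4167.82, Zormark, 2,464 liters, £499,674.56):
Base rate for 4167.82 is 0.5% + £3.04/liter.
Duty = £499,674.56 × 0.5% + 2,464 × £3.04 = £9,988.93.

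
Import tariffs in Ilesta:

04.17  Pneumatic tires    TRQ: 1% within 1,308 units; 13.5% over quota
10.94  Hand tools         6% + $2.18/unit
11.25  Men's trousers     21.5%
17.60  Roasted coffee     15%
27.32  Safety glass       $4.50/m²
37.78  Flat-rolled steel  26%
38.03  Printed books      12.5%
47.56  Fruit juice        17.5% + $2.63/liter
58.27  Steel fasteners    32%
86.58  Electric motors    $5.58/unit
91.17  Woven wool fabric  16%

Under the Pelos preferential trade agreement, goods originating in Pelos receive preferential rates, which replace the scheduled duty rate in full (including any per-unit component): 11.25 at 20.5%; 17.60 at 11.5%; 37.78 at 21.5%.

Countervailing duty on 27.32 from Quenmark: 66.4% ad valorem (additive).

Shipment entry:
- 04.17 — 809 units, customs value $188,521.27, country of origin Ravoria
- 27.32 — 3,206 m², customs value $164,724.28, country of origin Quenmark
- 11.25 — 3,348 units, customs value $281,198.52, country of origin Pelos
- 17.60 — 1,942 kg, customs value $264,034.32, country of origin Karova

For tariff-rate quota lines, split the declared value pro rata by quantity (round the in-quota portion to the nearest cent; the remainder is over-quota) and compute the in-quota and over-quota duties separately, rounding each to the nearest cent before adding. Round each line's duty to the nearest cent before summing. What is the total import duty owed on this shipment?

$222,939.98

Line 1 (04.17, Ravoria, 809 units, $188,521.27):
Code 04.17 is under a tariff-rate quota (threshold 1,308 units). Quantity 809 units is within the quota, so the in-quota rate 1% applies to the full value.
Duty = $188,521.27 × 1% = $1,885.21.
Line 2 (27.32, Quenmark, 3,206 m², $164,724.28):
Base rate for 27.32 is $4.50/m².
Additional duty on 27.32 from Quenmark: +66.4% ad valorem. Applied ad valorem rate = 66.4%.
Duty = $164,724.28 × 66.4% + 3,206 × $4.50 = $123,803.92.
Line 3 (11.25, Pelos, 3,348 units, $281,198.52):
Base rate for 11.25 is 21.5%.
Origin Pelos qualifies under the Ilesta–Pelos agreement and 11.25 is covered: preferential rate 20.5% applies instead.
Duty = $281,198.52 × 20.5% = $57,645.70.
Line 4 (17.60, Karova, 1,942 kg, $264,034.32):
Base rate for 17.60 is 15%.
17.60 has an FTA preferential rate, but origin Karova is not Pelos; base rate stands.
Duty = $264,034.32 × 15% = $39,605.15.
Total = $1,885.21 + $123,803.92 + $57,645.70 + $39,605.15 = $222,939.98.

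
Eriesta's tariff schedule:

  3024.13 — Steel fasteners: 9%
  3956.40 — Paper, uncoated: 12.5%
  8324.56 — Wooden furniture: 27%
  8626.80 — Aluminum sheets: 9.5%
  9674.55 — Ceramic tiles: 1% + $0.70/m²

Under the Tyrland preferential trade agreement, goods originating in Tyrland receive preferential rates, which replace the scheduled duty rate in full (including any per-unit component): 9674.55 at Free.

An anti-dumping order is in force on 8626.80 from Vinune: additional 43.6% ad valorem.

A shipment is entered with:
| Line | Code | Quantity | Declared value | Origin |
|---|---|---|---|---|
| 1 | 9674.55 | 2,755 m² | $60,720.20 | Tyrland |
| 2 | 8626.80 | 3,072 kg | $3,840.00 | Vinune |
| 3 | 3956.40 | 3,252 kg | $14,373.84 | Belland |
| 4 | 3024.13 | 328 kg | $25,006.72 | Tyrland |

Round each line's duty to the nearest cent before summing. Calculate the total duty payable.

Line 1 (9674.55, Tyrland, 2,755 m², $60,720.20):
Base rate for 9674.55 is 1% + $0.70/m².
Origin Tyrland qualifies under the Eriesta–Tyrland agreement and 9674.55 is covered: preferential rate Free applies instead.
Duty = $60,720.20 × 0% = $0.00.
Line 2 (8626.80, Vinune, 3,072 kg, $3,840.00):
Base rate for 8626.80 is 9.5%.
Additional duty on 8626.80 from Vinune: +43.6%. Applied ad valorem rate: 9.5% + 43.6% = 53.1%.
Duty = $3,840.00 × 53.1% = $2,039.04.
Line 3 (3956.40, Belland, 3,252 kg, $14,373.84):
Base rate for 3956.40 is 12.5%.
Duty = $14,373.84 × 12.5% = $1,796.73.
Line 4 (3024.13, Tyrland, 328 kg, $25,006.72):
Base rate for 3024.13 is 9%.
Origin Tyrland is the FTA partner but 3024.13 is not on the preference list; base rate stands.
Duty = $25,006.72 × 9% = $2,250.60.
Total = $0.00 + $2,039.04 + $1,796.73 + $2,250.60 = $6,086.37.

$6,086.37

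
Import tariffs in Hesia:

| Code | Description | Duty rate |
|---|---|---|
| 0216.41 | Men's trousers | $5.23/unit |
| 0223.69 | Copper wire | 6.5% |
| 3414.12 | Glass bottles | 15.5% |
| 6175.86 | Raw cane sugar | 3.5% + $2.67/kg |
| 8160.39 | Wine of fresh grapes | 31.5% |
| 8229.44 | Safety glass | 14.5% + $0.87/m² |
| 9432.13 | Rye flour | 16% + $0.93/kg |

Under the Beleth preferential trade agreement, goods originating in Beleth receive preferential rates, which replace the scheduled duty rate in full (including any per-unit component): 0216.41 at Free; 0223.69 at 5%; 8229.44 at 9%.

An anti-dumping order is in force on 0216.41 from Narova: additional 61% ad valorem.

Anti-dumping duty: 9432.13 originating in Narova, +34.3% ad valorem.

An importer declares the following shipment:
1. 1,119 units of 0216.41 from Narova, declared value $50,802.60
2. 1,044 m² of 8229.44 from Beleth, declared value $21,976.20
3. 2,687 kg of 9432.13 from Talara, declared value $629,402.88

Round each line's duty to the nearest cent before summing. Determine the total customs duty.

$142,023.19

Line 1 (0216.41, Narova, 1,119 units, $50,802.60):
Base rate for 0216.41 is $5.23/unit.
0216.41 has an FTA preferential rate, but origin Narova is not Beleth; base rate stands.
Additional duty on 0216.41 from Narova: +61% ad valorem. Applied ad valorem rate = 61%.
Duty = $50,802.60 × 61% + 1,119 × $5.23 = $36,841.96.
Line 2 (8229.44, Beleth, 1,044 m², $21,976.20):
Base rate for 8229.44 is 14.5% + $0.87/m².
Origin Beleth qualifies under the Hesia–Beleth agreement and 8229.44 is covered: preferential rate 9% applies instead.
Duty = $21,976.20 × 9% = $1,977.86.
Line 3 (9432.13, Talara, 2,687 kg, $629,402.88):
Base rate for 9432.13 is 16% + $0.93/kg.
The additional-duty order on 9432.13 targets Narova, not Talara; it does not apply.
Duty = $629,402.88 × 16% + 2,687 × $0.93 = $103,203.37.
Total = $36,841.96 + $1,977.86 + $103,203.37 = $142,023.19.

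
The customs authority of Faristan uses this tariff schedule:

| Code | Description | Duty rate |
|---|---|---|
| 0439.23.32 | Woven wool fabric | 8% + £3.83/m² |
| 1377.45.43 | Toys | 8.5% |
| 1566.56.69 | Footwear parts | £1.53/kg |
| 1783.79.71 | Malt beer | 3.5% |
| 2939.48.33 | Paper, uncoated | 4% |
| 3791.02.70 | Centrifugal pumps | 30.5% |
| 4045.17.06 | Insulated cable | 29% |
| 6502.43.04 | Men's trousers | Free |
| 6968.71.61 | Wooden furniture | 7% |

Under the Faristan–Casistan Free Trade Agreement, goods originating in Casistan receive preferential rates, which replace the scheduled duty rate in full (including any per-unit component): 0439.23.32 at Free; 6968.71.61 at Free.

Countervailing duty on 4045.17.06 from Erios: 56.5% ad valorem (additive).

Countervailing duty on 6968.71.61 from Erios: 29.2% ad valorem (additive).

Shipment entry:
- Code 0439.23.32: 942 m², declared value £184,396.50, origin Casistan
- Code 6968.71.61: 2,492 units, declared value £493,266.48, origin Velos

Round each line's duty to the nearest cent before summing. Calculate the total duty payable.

£34,528.65

Line 1 (0439.23.32, Casistan, 942 m², £184,396.50):
Base rate for 0439.23.32 is 8% + £3.83/m².
Origin Casistan qualifies under the Faristan–Casistan agreement and 0439.23.32 is covered: preferential rate Free applies instead.
Duty = £184,396.50 × 0% = £0.00.
Line 2 (6968.71.61, Velos, 2,492 units, £493,266.48):
Base rate for 6968.71.61 is 7%.
6968.71.61 has an FTA preferential rate, but origin Velos is not Casistan; base rate stands.
The additional-duty order on 6968.71.61 targets Erios, not Velos; it does not apply.
Duty = £493,266.48 × 7% = £34,528.65.
Total = £0.00 + £34,528.65 = £34,528.65.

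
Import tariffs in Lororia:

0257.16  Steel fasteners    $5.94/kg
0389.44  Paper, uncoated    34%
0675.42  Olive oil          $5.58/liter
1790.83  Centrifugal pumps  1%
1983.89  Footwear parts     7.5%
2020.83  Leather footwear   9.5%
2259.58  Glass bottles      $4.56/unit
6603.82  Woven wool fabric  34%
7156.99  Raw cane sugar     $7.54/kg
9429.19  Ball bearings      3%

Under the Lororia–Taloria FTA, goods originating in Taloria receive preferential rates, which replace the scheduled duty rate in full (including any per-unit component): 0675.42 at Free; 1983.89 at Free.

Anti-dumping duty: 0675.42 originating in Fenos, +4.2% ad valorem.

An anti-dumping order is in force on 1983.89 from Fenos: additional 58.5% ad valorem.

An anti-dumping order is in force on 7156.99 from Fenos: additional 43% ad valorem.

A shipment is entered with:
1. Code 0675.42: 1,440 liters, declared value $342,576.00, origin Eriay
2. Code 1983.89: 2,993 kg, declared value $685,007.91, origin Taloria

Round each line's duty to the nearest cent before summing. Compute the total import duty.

$8,035.20

Line 1 (0675.42, Eriay, 1,440 liters, $342,576.00):
Base rate for 0675.42 is $5.58/liter.
0675.42 has an FTA preferential rate, but origin Eriay is not Taloria; base rate stands.
The additional-duty order on 0675.42 targets Fenos, not Eriay; it does not apply.
Duty = 1,440 × $5.58 = $8,035.20.
Line 2 (1983.89, Taloria, 2,993 kg, $685,007.91):
Base rate for 1983.89 is 7.5%.
Origin Taloria qualifies under the Lororia–Taloria agreement and 1983.89 is covered: preferential rate Free applies instead.
The additional-duty order on 1983.89 targets Fenos, not Taloria; it does not apply.
Duty = $685,007.91 × 0% = $0.00.
Total = $8,035.20 + $0.00 = $8,035.20.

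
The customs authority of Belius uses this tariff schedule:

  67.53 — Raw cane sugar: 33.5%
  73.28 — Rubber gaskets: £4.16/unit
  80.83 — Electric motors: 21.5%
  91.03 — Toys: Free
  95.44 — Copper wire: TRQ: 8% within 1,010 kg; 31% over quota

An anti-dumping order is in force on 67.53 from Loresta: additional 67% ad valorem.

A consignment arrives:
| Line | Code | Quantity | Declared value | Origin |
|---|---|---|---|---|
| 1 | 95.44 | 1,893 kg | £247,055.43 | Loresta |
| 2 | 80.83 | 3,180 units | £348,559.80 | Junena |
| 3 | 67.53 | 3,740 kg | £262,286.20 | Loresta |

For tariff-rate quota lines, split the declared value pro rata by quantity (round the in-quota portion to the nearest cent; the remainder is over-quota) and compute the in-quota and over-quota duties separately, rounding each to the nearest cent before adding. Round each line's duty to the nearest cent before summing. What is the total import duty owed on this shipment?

£384,807.70

Line 1 (95.44, Loresta, 1,893 kg, £247,055.43):
Code 95.44 is under a tariff-rate quota (threshold 1,010 kg). In-quota: 1,010 kg at 8%; over-quota: 883 kg at 31%.
Pro-rata value split: in-quota = £247,055.43 × 1,010/1,893 = £131,815.10; over-quota = £247,055.43 − £131,815.10 = £115,240.33.
In-quota duty = £131,815.10 × 8% = £10,545.21. Over-quota duty = £115,240.33 × 31% = £35,724.50.
Line duty = £10,545.21 + £35,724.50 = £46,269.71.
Line 2 (80.83, Junena, 3,180 units, £348,559.80):
Base rate for 80.83 is 21.5%.
Duty = £348,559.80 × 21.5% = £74,940.36.
Line 3 (67.53, Loresta, 3,740 kg, £262,286.20):
Base rate for 67.53 is 33.5%.
Additional duty on 67.53 from Loresta: +67%. Applied ad valorem rate: 33.5% + 67% = 100.5%.
Duty = £262,286.20 × 100.5% = £263,597.63.
Total = £46,269.71 + £74,940.36 + £263,597.63 = £384,807.70.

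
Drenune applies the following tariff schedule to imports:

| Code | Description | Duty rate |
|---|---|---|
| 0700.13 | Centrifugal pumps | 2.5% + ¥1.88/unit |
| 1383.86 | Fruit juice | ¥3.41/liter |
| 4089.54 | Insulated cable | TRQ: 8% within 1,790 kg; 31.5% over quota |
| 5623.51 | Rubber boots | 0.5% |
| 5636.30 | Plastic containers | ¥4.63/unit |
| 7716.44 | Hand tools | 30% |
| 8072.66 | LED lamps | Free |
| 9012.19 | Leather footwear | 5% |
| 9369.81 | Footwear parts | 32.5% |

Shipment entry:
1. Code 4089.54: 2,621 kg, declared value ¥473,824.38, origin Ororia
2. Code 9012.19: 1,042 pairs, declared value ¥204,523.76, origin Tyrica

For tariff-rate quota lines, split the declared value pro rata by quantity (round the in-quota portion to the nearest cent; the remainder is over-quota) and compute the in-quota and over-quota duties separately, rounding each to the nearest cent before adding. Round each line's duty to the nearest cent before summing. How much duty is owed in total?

Line 1 (4089.54, Ororia, 2,621 kg, ¥473,824.38):
Code 4089.54 is under a tariff-rate quota (threshold 1,790 kg). In-quota: 1,790 kg at 8%; over-quota: 831 kg at 31.5%.
Pro-rata value split: in-quota = ¥473,824.38 × 1,790/2,621 = ¥323,596.20; over-quota = ¥473,824.38 − ¥323,596.20 = ¥150,228.18.
In-quota duty = ¥323,596.20 × 8% = ¥25,887.70. Over-quota duty = ¥150,228.18 × 31.5% = ¥47,321.88.
Line duty = ¥25,887.70 + ¥47,321.88 = ¥73,209.58.
Line 2 (9012.19, Tyrica, 1,042 pairs, ¥204,523.76):
Base rate for 9012.19 is 5%.
Duty = ¥204,523.76 × 5% = ¥10,226.19.
Total = ¥73,209.58 + ¥10,226.19 = ¥83,435.77.

¥83,435.77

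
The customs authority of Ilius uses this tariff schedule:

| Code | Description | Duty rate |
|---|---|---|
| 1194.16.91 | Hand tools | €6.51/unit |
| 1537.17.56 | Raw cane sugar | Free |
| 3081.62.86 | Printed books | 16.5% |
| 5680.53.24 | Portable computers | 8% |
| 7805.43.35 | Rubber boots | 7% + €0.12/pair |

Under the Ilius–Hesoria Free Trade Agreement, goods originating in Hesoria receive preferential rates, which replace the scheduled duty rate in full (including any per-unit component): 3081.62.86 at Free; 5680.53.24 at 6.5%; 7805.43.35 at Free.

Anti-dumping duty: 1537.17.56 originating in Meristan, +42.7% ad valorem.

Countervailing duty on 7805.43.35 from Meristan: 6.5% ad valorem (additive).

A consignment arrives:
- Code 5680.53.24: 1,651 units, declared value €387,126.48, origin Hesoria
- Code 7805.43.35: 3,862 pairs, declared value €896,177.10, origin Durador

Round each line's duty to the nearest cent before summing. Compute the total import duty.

Line 1 (5680.53.24, Hesoria, 1,651 units, €387,126.48):
Base rate for 5680.53.24 is 8%.
Origin Hesoria qualifies under the Ilius–Hesoria agreement and 5680.53.24 is covered: preferential rate 6.5% applies instead.
Duty = €387,126.48 × 6.5% = €25,163.22.
Line 2 (7805.43.35, Durador, 3,862 pairs, €896,177.10):
Base rate for 7805.43.35 is 7% + €0.12/pair.
7805.43.35 has an FTA preferential rate, but origin Durador is not Hesoria; base rate stands.
The additional-duty order on 7805.43.35 targets Meristan, not Durador; it does not apply.
Duty = €896,177.10 × 7% + 3,862 × €0.12 = €63,195.84.
Total = €25,163.22 + €63,195.84 = €88,359.06.

€88,359.06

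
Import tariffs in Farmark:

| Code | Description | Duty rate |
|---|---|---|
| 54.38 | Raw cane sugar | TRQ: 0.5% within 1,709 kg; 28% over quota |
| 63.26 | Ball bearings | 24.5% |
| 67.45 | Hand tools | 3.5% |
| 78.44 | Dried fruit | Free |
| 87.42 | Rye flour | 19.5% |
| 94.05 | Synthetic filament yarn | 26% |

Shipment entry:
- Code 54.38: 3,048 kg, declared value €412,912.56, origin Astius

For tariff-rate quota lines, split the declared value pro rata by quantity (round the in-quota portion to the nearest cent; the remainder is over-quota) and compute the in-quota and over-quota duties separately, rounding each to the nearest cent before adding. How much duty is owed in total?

€51,948.00

Line 1 (54.38, Astius, 3,048 kg, €412,912.56):
Code 54.38 is under a tariff-rate quota (threshold 1,709 kg). In-quota: 1,709 kg at 0.5%; over-quota: 1,339 kg at 28%.
Pro-rata value split: in-quota = €412,912.56 × 1,709/3,048 = €231,518.23; over-quota = €412,912.56 − €231,518.23 = €181,394.33.
In-quota duty = €231,518.23 × 0.5% = €1,157.59. Over-quota duty = €181,394.33 × 28% = €50,790.41.
Line duty = €1,157.59 + €50,790.41 = €51,948.00.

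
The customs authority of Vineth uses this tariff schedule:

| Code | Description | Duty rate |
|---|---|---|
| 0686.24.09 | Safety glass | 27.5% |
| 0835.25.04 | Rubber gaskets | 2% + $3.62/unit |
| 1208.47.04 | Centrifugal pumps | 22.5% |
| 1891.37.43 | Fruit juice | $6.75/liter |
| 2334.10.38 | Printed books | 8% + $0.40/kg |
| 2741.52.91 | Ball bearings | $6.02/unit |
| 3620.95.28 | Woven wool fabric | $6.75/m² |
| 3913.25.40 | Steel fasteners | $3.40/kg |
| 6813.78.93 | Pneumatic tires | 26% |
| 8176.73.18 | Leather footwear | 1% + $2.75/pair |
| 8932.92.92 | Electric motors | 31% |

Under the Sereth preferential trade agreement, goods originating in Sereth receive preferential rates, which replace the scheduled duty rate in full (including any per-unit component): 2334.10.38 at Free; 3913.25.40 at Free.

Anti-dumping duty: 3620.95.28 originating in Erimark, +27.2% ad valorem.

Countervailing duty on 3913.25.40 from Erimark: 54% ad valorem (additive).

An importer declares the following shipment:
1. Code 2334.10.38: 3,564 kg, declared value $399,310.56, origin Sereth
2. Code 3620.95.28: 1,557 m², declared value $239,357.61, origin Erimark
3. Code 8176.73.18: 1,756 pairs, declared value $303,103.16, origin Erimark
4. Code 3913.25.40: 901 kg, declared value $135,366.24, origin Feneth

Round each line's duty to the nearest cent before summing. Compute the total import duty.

$86,538.45

Line 1 (2334.10.38, Sereth, 3,564 kg, $399,310.56):
Base rate for 2334.10.38 is 8% + $0.40/kg.
Origin Sereth qualifies under the Vineth–Sereth agreement and 2334.10.38 is covered: preferential rate Free applies instead.
Duty = $399,310.56 × 0% = $0.00.
Line 2 (3620.95.28, Erimark, 1,557 m², $239,357.61):
Base rate for 3620.95.28 is $6.75/m².
Additional duty on 3620.95.28 from Erimark: +27.2% ad valorem. Applied ad valorem rate = 27.2%.
Duty = $239,357.61 × 27.2% + 1,557 × $6.75 = $75,615.02.
Line 3 (8176.73.18, Erimark, 1,756 pairs, $303,103.16):
Base rate for 8176.73.18 is 1% + $2.75/pair.
Duty = $303,103.16 × 1% + 1,756 × $2.75 = $7,860.03.
Line 4 (3913.25.40, Feneth, 901 kg, $135,366.24):
Base rate for 3913.25.40 is $3.40/kg.
3913.25.40 has an FTA preferential rate, but origin Feneth is not Sereth; base rate stands.
The additional-duty order on 3913.25.40 targets Erimark, not Feneth; it does not apply.
Duty = 901 × $3.40 = $3,063.40.
Total = $0.00 + $75,615.02 + $7,860.03 + $3,063.40 = $86,538.45.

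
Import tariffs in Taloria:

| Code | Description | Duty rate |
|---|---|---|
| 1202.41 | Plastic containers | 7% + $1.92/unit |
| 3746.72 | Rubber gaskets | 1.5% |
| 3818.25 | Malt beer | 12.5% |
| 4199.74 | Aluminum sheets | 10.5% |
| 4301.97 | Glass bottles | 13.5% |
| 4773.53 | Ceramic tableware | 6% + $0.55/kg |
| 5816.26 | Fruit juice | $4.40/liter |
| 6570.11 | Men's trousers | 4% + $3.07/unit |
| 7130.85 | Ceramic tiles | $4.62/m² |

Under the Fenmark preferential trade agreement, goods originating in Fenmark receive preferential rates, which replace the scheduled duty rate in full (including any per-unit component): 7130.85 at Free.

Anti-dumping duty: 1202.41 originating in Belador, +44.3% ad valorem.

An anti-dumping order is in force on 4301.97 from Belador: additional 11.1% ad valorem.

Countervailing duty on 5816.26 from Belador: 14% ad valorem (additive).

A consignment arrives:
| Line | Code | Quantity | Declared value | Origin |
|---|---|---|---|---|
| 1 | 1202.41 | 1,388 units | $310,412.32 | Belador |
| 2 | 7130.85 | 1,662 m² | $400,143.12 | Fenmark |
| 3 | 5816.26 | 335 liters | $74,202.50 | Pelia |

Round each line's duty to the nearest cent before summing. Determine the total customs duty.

Line 1 (1202.41, Belador, 1,388 units, $310,412.32):
Base rate for 1202.41 is 7% + $1.92/unit.
Additional duty on 1202.41 from Belador: +44.3%. Applied ad valorem rate: 7% + 44.3% = 51.3%.
Duty = $310,412.32 × 51.3% + 1,388 × $1.92 = $161,906.48.
Line 2 (7130.85, Fenmark, 1,662 m², $400,143.12):
Base rate for 7130.85 is $4.62/m².
Origin Fenmark qualifies under the Taloria–Fenmark agreement and 7130.85 is covered: preferential rate Free applies instead.
Duty = $400,143.12 × 0% = $0.00.
Line 3 (5816.26, Pelia, 335 liters, $74,202.50):
Base rate for 5816.26 is $4.40/liter.
The additional-duty order on 5816.26 targets Belador, not Pelia; it does not apply.
Duty = 335 × $4.40 = $1,474.00.
Total = $161,906.48 + $0.00 + $1,474.00 = $163,380.48.

$163,380.48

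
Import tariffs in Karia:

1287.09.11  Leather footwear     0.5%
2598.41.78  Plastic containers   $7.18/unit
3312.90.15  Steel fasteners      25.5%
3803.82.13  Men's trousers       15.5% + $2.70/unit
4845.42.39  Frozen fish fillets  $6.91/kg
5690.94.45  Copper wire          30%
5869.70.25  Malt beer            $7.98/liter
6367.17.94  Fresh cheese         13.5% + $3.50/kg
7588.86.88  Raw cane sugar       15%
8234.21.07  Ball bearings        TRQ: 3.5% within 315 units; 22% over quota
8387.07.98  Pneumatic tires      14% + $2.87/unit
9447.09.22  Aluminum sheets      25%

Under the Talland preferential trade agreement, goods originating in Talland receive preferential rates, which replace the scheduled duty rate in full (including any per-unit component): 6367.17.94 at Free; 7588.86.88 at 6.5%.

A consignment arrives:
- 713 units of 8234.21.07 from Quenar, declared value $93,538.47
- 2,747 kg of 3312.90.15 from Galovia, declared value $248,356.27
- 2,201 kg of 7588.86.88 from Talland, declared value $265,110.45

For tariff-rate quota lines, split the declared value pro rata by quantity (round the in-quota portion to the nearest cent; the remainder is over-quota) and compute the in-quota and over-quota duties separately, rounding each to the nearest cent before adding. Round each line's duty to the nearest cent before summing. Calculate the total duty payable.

$93,496.40

Line 1 (8234.21.07, Quenar, 713 units, $93,538.47):
Code 8234.21.07 is under a tariff-rate quota (threshold 315 units). In-quota: 315 units at 3.5%; over-quota: 398 units at 22%.
Pro-rata value split: in-quota = $93,538.47 × 315/713 = $41,324.85; over-quota = $93,538.47 − $41,324.85 = $52,213.62.
In-quota duty = $41,324.85 × 3.5% = $1,446.37. Over-quota duty = $52,213.62 × 22% = $11,487.00.
Line duty = $1,446.37 + $11,487.00 = $12,933.37.
Line 2 (3312.90.15, Galovia, 2,747 kg, $248,356.27):
Base rate for 3312.90.15 is 25.5%.
Duty = $248,356.27 × 25.5% = $63,330.85.
Line 3 (7588.86.88, Talland, 2,201 kg, $265,110.45):
Base rate for 7588.86.88 is 15%.
Origin Talland qualifies under the Karia–Talland agreement and 7588.86.88 is covered: preferential rate 6.5% applies instead.
Duty = $265,110.45 × 6.5% = $17,232.18.
Total = $12,933.37 + $63,330.85 + $17,232.18 = $93,496.40.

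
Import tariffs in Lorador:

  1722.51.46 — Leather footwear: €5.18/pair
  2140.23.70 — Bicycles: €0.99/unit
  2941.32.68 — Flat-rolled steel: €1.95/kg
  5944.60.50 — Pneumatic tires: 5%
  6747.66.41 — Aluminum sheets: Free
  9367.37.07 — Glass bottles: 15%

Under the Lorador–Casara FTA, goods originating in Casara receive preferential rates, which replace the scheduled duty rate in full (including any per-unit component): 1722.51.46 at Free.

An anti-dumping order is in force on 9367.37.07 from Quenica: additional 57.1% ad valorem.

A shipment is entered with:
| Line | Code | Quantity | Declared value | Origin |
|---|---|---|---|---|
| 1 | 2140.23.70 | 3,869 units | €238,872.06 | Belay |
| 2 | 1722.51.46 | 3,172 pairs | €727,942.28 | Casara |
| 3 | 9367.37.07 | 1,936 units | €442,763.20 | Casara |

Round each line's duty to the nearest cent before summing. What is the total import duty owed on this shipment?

Line 1 (2140.23.70, Belay, 3,869 units, €238,872.06):
Base rate for 2140.23.70 is €0.99/unit.
Duty = 3,869 × €0.99 = €3,830.31.
Line 2 (1722.51.46, Casara, 3,172 pairs, €727,942.28):
Base rate for 1722.51.46 is €5.18/pair.
Origin Casara qualifies under the Lorador–Casara agreement and 1722.51.46 is covered: preferential rate Free applies instead.
Duty = €727,942.28 × 0% = €0.00.
Line 3 (9367.37.07, Casara, 1,936 units, €442,763.20):
Base rate for 9367.37.07 is 15%.
Origin Casara is the FTA partner but 9367.37.07 is not on the preference list; base rate stands.
The additional-duty order on 9367.37.07 targets Quenica, not Casara; it does not apply.
Duty = €442,763.20 × 15% = €66,414.48.
Total = €3,830.31 + €0.00 + €66,414.48 = €70,244.79.

€70,244.79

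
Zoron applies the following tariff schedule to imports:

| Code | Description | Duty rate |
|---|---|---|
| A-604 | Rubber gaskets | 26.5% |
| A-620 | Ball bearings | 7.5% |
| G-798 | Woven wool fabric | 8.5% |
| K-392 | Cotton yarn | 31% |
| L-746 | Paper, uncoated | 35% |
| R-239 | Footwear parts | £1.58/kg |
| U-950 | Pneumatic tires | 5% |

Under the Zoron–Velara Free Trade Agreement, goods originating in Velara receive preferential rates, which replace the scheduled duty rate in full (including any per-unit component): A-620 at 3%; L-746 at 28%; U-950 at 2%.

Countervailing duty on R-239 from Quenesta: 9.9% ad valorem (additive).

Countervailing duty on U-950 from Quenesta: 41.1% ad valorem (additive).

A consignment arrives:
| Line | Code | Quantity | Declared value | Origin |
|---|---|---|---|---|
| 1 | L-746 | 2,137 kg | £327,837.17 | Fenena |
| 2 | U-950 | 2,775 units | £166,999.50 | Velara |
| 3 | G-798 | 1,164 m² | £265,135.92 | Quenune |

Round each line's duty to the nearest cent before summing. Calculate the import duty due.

Line 1 (L-746, Fenena, 2,137 kg, £327,837.17):
Base rate for L-746 is 35%.
L-746 has an FTA preferential rate, but origin Fenena is not Velara; base rate stands.
Duty = £327,837.17 × 35% = £114,743.01.
Line 2 (U-950, Velara, 2,775 units, £166,999.50):
Base rate for U-950 is 5%.
Origin Velara qualifies under the Zoron–Velara agreement and U-950 is covered: preferential rate 2% applies instead.
The additional-duty order on U-950 targets Quenesta, not Velara; it does not apply.
Duty = £166,999.50 × 2% = £3,339.99.
Line 3 (G-798, Quenune, 1,164 m², £265,135.92):
Base rate for G-798 is 8.5%.
Duty = £265,135.92 × 8.5% = £22,536.55.
Total = £114,743.01 + £3,339.99 + £22,536.55 = £140,619.55.

£140,619.55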